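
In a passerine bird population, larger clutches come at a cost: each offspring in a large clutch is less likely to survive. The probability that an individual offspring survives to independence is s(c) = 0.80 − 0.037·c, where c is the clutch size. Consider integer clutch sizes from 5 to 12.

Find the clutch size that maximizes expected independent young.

11

Expected independent young = c × s(c):
  c=5: 5 × 0.615 = 3.075
  c=6: 6 × 0.578 = 3.468
  c=7: 7 × 0.541 = 3.787
  c=8: 8 × 0.504 = 4.032
  c=9: 9 × 0.467 = 4.203
  c=10: 10 × 0.430 = 4.300
  c=11: 11 × 0.393 = 4.323
  c=12: 12 × 0.356 = 4.272
Maximum at c = 11 (4.323 independent young).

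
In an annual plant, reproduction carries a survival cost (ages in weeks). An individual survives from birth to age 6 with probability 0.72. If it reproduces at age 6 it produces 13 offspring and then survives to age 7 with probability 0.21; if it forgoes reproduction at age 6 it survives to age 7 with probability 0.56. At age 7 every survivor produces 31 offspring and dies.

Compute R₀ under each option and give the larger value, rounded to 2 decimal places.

breed at age 6: R₀ = 0.72 × (13 + 0.21 × 31) = 0.72 × 19.5100 = 14.0472
delay to age 7: R₀ = 0.72 × (0.56 × 31) = 0.72 × 17.3600 = 12.4992
Higher: breed at age 6 (14.0472).

14.05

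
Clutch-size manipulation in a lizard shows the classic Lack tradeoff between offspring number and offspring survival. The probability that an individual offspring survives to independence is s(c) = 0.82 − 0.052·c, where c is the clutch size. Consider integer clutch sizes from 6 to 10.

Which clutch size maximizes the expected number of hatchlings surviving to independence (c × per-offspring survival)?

Expected hatchlings surviving to independence = c × s(c):
  c=6: 6 × 0.508 = 3.048
  c=7: 7 × 0.456 = 3.192
  c=8: 8 × 0.404 = 3.232
  c=9: 9 × 0.352 = 3.168
  c=10: 10 × 0.300 = 3.000
Maximum at c = 8 (3.232 hatchlings surviving to independence).

8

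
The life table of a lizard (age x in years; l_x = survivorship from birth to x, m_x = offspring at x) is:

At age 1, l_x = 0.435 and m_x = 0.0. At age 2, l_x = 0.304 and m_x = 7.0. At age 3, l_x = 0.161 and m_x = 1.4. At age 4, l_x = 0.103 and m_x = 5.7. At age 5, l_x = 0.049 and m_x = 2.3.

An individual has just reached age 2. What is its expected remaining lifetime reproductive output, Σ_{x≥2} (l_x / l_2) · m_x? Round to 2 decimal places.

l_2 = 0.304. Conditional survival from age 2 to x is l_x / l_2.
  x=2: (0.304/0.304) × 7.0 = 7.0000
  x=3: (0.161/0.304) × 1.4 = 0.7414
  x=4: (0.103/0.304) × 5.7 = 1.9312
  x=5: (0.049/0.304) × 2.3 = 0.3707
Sum = 7.0000 + 0.7414 + 1.9312 + 0.3707 = 10.0434

10.04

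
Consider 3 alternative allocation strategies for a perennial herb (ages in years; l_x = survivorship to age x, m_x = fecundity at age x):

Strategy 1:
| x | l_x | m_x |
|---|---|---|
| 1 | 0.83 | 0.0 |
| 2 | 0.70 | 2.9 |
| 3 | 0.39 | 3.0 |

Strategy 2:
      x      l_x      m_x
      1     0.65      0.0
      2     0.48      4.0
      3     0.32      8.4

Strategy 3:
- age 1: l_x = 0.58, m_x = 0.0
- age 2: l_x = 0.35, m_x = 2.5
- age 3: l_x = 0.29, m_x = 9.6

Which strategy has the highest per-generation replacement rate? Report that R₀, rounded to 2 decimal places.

Strategy 1: R₀ = 0.83×0.0 + 0.70×2.9 + 0.39×3.0 = 3.2000
Strategy 2: R₀ = 0.65×0.0 + 0.48×4.0 + 0.32×8.4 = 4.6080
Strategy 3: R₀ = 0.58×0.0 + 0.35×2.5 + 0.29×9.6 = 3.6590
Highest R₀: strategy 2 with 4.6080.

4.61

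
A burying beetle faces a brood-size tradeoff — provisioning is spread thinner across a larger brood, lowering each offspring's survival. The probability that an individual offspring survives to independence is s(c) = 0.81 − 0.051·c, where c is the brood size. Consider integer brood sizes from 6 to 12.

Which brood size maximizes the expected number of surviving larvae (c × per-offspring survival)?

8

Expected surviving larvae = c × s(c):
  c=6: 6 × 0.504 = 3.024
  c=7: 7 × 0.453 = 3.171
  c=8: 8 × 0.402 = 3.216
  c=9: 9 × 0.351 = 3.159
  c=10: 10 × 0.300 = 3.000
  c=11: 11 × 0.249 = 2.739
  c=12: 12 × 0.198 = 2.376
Maximum at c = 8 (3.216 surviving larvae).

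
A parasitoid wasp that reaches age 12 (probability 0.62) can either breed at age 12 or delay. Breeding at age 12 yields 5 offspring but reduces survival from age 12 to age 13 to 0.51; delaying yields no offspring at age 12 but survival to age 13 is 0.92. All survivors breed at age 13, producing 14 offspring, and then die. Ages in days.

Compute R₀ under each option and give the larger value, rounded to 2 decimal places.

breed at age 12: R₀ = 0.62 × (5 + 0.51 × 14) = 0.62 × 12.1400 = 7.5268
delay to age 13: R₀ = 0.62 × (0.92 × 14) = 0.62 × 12.8800 = 7.9856
Higher: delay to age 13 (7.9856).

7.99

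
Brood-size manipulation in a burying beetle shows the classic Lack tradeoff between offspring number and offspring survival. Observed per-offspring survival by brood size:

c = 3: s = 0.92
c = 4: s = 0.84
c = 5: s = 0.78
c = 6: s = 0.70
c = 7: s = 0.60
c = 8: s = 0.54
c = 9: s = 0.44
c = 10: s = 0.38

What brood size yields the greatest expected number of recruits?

Expected recruits = c × s(c):
  c=3: 3 × 0.92 = 2.760
  c=4: 4 × 0.84 = 3.360
  c=5: 5 × 0.78 = 3.900
  c=6: 6 × 0.70 = 4.200
  c=7: 7 × 0.60 = 4.200
  c=8: 8 × 0.54 = 4.320
  c=9: 9 × 0.44 = 3.960
  c=10: 10 × 0.38 = 3.800
Maximum at c = 8 (4.320 recruits).

8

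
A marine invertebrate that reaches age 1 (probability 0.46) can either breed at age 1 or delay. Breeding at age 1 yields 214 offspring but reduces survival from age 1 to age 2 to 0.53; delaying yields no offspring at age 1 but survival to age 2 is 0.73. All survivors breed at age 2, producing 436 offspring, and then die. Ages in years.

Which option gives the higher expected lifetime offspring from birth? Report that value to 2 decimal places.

breed at age 1: R₀ = 0.46 × (214 + 0.53 × 436) = 0.46 × 445.0800 = 204.7368
delay to age 2: R₀ = 0.46 × (0.73 × 436) = 0.46 × 318.2800 = 146.4088
Higher: breed at age 1 (204.7368).

204.74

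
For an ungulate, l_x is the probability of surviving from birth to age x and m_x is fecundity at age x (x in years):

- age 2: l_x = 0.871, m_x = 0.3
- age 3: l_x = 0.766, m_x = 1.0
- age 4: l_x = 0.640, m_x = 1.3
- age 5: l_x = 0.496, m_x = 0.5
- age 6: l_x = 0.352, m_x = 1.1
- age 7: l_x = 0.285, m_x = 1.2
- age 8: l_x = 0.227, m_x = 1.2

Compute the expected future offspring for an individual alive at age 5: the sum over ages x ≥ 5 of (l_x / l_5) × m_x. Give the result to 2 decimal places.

2.52

l_5 = 0.496. Conditional survival from age 5 to x is l_x / l_5.
  x=5: (0.496/0.496) × 0.5 = 0.5000
  x=6: (0.352/0.496) × 1.1 = 0.7806
  x=7: (0.285/0.496) × 1.2 = 0.6895
  x=8: (0.227/0.496) × 1.2 = 0.5492
Sum = 0.5000 + 0.7806 + 0.6895 + 0.5492 = 2.5194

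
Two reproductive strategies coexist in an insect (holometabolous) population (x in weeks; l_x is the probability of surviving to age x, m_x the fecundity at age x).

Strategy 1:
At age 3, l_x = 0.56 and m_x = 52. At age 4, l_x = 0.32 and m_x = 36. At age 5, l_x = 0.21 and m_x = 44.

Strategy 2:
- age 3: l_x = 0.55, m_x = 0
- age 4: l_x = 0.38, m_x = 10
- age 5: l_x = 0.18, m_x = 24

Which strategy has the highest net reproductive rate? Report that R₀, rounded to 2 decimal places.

Strategy 1: R₀ = 0.56×52 + 0.32×36 + 0.21×44 = 49.8800
Strategy 2: R₀ = 0.55×0 + 0.38×10 + 0.18×24 = 8.1200
Highest R₀: strategy 1 with 49.8800.

49.88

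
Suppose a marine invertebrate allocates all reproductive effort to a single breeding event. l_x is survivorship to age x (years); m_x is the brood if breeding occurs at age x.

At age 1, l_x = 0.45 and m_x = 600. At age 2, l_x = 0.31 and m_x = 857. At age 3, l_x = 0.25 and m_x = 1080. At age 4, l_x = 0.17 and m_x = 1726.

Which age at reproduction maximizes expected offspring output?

Expected offspring if breeding at age x = l_x × m_x:
  age 1: 0.45 × 600 = 270.000
  age 2: 0.31 × 857 = 265.670
  age 3: 0.25 × 1080 = 270.000
  age 4: 0.17 × 1726 = 293.420
Maximum at age 4 (293.420).

4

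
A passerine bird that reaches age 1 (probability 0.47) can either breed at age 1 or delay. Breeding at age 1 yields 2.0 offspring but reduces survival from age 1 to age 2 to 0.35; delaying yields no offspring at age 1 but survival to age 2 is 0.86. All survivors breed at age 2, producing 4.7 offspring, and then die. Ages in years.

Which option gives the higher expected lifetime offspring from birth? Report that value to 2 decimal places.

breed at age 1: R₀ = 0.47 × (2.0 + 0.35 × 4.7) = 0.47 × 3.6450 = 1.7131
delay to age 2: R₀ = 0.47 × (0.86 × 4.7) = 0.47 × 4.0420 = 1.8997
Higher: delay to age 2 (1.8997).

1.90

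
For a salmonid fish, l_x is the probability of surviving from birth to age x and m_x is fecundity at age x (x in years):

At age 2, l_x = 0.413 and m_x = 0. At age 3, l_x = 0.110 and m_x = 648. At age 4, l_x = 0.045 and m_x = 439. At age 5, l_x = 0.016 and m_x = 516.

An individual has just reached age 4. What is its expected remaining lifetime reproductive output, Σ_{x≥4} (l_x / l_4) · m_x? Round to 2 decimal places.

622.47

l_4 = 0.045. Conditional survival from age 4 to x is l_x / l_4.
  x=4: (0.045/0.045) × 439 = 439.0000
  x=5: (0.016/0.045) × 516 = 183.4667
Sum = 439.0000 + 183.4667 = 622.4667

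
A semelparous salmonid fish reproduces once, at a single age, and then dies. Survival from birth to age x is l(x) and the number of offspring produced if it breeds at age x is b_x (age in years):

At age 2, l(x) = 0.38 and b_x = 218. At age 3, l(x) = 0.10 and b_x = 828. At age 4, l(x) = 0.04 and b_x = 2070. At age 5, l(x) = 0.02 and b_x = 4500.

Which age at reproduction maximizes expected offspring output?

Expected offspring if breeding at age x = l(x) × b_x:
  age 2: 0.38 × 218 = 82.840
  age 3: 0.10 × 828 = 82.800
  age 4: 0.04 × 2070 = 82.800
  age 5: 0.02 × 4500 = 90.000
Maximum at age 5 (90.000).

5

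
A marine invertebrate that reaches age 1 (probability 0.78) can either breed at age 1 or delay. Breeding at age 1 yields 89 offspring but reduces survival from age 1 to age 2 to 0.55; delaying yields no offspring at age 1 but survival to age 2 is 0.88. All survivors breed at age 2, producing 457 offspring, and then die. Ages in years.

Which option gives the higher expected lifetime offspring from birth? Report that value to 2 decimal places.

313.68

breed at age 1: R₀ = 0.78 × (89 + 0.55 × 457) = 0.78 × 340.3500 = 265.4730
delay to age 2: R₀ = 0.78 × (0.88 × 457) = 0.78 × 402.1600 = 313.6848
Higher: delay to age 2 (313.6848).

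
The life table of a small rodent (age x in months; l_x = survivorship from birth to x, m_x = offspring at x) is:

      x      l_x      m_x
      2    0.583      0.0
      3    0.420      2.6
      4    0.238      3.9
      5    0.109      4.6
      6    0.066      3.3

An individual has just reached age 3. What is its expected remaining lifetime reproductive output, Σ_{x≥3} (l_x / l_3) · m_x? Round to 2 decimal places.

6.52

l_3 = 0.420. Conditional survival from age 3 to x is l_x / l_3.
  x=3: (0.420/0.420) × 2.6 = 2.6000
  x=4: (0.238/0.420) × 3.9 = 2.2100
  x=5: (0.109/0.420) × 4.6 = 1.1938
  x=6: (0.066/0.420) × 3.3 = 0.5186
Sum = 2.6000 + 2.2100 + 1.1938 + 0.5186 = 6.5224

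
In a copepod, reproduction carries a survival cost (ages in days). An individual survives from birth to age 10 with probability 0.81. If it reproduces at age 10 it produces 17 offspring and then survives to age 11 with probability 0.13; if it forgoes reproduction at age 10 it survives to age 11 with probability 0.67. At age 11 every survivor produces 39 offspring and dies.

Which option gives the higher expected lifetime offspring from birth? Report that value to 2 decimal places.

21.17

breed at age 10: R₀ = 0.81 × (17 + 0.13 × 39) = 0.81 × 22.0700 = 17.8767
delay to age 11: R₀ = 0.81 × (0.67 × 39) = 0.81 × 26.1300 = 21.1653
Higher: delay to age 11 (21.1653).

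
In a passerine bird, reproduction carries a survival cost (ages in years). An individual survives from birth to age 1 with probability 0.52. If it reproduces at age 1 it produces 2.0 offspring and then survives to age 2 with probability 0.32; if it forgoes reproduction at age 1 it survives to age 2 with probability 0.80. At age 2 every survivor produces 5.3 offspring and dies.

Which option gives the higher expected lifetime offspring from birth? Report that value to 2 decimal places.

2.20

breed at age 1: R₀ = 0.52 × (2.0 + 0.32 × 5.3) = 0.52 × 3.6960 = 1.9219
delay to age 2: R₀ = 0.52 × (0.80 × 5.3) = 0.52 × 4.2400 = 2.2048
Higher: delay to age 2 (2.2048).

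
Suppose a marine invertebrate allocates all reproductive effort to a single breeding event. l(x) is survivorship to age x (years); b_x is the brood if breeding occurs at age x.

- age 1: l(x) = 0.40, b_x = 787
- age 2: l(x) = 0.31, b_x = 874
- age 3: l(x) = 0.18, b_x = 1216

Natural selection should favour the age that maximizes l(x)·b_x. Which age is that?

Expected offspring if breeding at age x = l(x) × b_x:
  age 1: 0.40 × 787 = 314.800
  age 2: 0.31 × 874 = 270.940
  age 3: 0.18 × 1216 = 218.880
Maximum at age 1 (314.800).

1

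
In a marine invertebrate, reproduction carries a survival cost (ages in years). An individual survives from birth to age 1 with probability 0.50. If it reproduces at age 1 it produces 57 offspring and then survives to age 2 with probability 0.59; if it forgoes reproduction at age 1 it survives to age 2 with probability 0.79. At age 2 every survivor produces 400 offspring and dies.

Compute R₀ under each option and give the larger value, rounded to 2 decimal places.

158.00

breed at age 1: R₀ = 0.50 × (57 + 0.59 × 400) = 0.50 × 293.0000 = 146.5000
delay to age 2: R₀ = 0.50 × (0.79 × 400) = 0.50 × 316.0000 = 158.0000
Higher: delay to age 2 (158.0000).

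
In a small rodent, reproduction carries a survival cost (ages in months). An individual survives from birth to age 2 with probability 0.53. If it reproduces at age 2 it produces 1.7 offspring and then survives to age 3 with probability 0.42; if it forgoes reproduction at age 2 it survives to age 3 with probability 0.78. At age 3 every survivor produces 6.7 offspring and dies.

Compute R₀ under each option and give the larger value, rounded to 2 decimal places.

breed at age 2: R₀ = 0.53 × (1.7 + 0.42 × 6.7) = 0.53 × 4.5140 = 2.3924
delay to age 3: R₀ = 0.53 × (0.78 × 6.7) = 0.53 × 5.2260 = 2.7698
Higher: delay to age 3 (2.7698).

2.77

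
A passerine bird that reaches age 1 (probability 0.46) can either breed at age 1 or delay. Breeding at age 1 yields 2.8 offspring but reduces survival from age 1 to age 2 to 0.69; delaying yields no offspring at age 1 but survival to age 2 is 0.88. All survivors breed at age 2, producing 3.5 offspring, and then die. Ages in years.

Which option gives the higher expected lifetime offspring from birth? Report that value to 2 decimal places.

2.40

breed at age 1: R₀ = 0.46 × (2.8 + 0.69 × 3.5) = 0.46 × 5.2150 = 2.3989
delay to age 2: R₀ = 0.46 × (0.88 × 3.5) = 0.46 × 3.0800 = 1.4168
Higher: breed at age 1 (2.3989).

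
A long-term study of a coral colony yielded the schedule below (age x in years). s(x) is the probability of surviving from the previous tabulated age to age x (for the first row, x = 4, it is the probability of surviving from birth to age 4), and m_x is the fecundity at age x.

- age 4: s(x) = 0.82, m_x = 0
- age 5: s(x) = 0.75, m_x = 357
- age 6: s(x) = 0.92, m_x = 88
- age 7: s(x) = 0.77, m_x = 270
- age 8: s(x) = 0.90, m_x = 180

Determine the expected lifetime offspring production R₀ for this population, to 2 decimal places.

Survivorship from birth: l_x = s_4·s_5·…·s_x.
  l_4 = 0.82000
  l_5 = 0.61500
  l_6 = 0.56580
  l_7 = 0.43567
  l_8 = 0.39210
R₀ = Σ l_x m_x:
  age 4: 0.82000 × 0 = 0.0000
  age 5: 0.61500 × 357 = 219.5550
  age 6: 0.56580 × 88 = 49.7904
  age 7: 0.43567 × 270 = 117.6309
  age 8: 0.39210 × 180 = 70.5780
R₀ = 0.0000 + 219.5550 + 49.7904 + 117.6309 + 70.5780 = 457.5543

457.55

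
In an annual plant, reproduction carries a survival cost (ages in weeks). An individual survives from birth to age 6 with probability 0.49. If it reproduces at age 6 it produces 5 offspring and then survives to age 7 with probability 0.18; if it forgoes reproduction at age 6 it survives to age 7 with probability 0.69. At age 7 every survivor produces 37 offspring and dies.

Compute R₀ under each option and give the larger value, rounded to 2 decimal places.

12.51

breed at age 6: R₀ = 0.49 × (5 + 0.18 × 37) = 0.49 × 11.6600 = 5.7134
delay to age 7: R₀ = 0.49 × (0.69 × 37) = 0.49 × 25.5300 = 12.5097
Higher: delay to age 7 (12.5097).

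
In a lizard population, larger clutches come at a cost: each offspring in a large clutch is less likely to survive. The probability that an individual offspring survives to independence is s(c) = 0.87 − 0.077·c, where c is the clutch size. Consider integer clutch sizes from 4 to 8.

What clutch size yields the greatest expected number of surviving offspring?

Expected surviving offspring = c × s(c):
  c=4: 4 × 0.562 = 2.248
  c=5: 5 × 0.485 = 2.425
  c=6: 6 × 0.408 = 2.448
  c=7: 7 × 0.331 = 2.317
  c=8: 8 × 0.254 = 2.032
Maximum at c = 6 (2.448 surviving offspring).

6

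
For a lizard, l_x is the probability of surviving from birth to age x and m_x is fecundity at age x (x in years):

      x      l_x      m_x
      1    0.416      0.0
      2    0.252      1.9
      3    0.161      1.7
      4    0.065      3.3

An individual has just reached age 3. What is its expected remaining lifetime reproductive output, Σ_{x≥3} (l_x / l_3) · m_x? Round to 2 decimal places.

l_3 = 0.161. Conditional survival from age 3 to x is l_x / l_3.
  x=3: (0.161/0.161) × 1.7 = 1.7000
  x=4: (0.065/0.161) × 3.3 = 1.3323
Sum = 1.7000 + 1.3323 = 3.0323

3.03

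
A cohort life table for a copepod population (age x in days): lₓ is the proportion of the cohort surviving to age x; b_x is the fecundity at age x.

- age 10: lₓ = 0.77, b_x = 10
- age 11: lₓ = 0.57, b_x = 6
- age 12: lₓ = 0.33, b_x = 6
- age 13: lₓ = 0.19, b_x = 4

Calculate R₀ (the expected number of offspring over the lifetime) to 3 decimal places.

R₀ = Σ lₓ b_x:
  age 10: 0.77 × 10 = 7.7000
  age 11: 0.57 × 6 = 3.4200
  age 12: 0.33 × 6 = 1.9800
  age 13: 0.19 × 4 = 0.7600
R₀ = 7.7000 + 3.4200 + 1.9800 + 0.7600 = 13.8600

13.860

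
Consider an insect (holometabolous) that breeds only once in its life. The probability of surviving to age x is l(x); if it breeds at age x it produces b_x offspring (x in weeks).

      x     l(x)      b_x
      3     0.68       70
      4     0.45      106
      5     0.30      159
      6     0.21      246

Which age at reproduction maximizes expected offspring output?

6

Expected offspring if breeding at age x = l(x) × b_x:
  age 3: 0.68 × 70 = 47.600
  age 4: 0.45 × 106 = 47.700
  age 5: 0.30 × 159 = 47.700
  age 6: 0.21 × 246 = 51.660
Maximum at age 6 (51.660).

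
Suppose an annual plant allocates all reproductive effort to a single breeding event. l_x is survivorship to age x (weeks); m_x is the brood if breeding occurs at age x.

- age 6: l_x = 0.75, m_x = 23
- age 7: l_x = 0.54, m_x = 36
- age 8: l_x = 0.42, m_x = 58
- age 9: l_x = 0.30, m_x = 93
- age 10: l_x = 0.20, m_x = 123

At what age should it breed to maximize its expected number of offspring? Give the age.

Expected offspring if breeding at age x = l_x × m_x:
  age 6: 0.75 × 23 = 17.250
  age 7: 0.54 × 36 = 19.440
  age 8: 0.42 × 58 = 24.360
  age 9: 0.30 × 93 = 27.900
  age 10: 0.20 × 123 = 24.600
Maximum at age 9 (27.900).

9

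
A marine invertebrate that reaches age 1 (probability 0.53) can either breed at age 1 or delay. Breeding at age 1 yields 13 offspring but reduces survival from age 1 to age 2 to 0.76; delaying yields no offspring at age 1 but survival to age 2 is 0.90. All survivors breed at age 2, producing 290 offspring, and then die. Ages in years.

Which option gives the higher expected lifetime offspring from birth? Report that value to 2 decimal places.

138.33

breed at age 1: R₀ = 0.53 × (13 + 0.76 × 290) = 0.53 × 233.4000 = 123.7020
delay to age 2: R₀ = 0.53 × (0.90 × 290) = 0.53 × 261.0000 = 138.3300
Higher: delay to age 2 (138.3300).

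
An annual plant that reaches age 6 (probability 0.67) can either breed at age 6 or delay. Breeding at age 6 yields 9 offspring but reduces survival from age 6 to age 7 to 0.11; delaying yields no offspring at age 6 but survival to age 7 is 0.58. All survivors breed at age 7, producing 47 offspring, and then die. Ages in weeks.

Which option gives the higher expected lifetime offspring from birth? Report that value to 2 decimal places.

18.26

breed at age 6: R₀ = 0.67 × (9 + 0.11 × 47) = 0.67 × 14.1700 = 9.4939
delay to age 7: R₀ = 0.67 × (0.58 × 47) = 0.67 × 27.2600 = 18.2642
Higher: delay to age 7 (18.2642).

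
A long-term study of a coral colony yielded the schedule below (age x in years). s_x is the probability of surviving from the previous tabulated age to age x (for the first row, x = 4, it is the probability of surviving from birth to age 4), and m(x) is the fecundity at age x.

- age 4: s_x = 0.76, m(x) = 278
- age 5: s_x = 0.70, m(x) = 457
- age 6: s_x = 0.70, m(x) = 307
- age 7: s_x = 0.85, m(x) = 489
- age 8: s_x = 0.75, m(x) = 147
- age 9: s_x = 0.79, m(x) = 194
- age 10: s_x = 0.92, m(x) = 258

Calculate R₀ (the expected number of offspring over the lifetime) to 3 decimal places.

839.319

Survivorship from birth: l_x = s_4·s_5·…·s_x.
  l_4 = 0.76000
  l_5 = 0.53200
  l_6 = 0.37240
  l_7 = 0.31654
  l_8 = 0.23740
  l_9 = 0.18755
  l_10 = 0.17255
R₀ = Σ l_x m(x):
  age 4: 0.76000 × 278 = 211.2800
  age 5: 0.53200 × 457 = 243.1240
  age 6: 0.37240 × 307 = 114.3268
  age 7: 0.31654 × 489 = 154.7881
  age 8: 0.23740 × 147 = 34.8978
  age 9: 0.18755 × 194 = 36.3847
  age 10: 0.17255 × 258 = 44.5179
R₀ = 211.2800 + 243.1240 + 114.3268 + 154.7881 + 34.8978 + 36.3847 + 44.5179 = 839.3193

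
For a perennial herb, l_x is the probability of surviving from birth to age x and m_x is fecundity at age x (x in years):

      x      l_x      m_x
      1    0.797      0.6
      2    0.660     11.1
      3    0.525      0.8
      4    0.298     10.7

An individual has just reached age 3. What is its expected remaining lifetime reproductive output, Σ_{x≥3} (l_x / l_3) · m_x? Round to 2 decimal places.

6.87

l_3 = 0.525. Conditional survival from age 3 to x is l_x / l_3.
  x=3: (0.525/0.525) × 0.8 = 0.8000
  x=4: (0.298/0.525) × 10.7 = 6.0735
Sum = 0.8000 + 6.0735 = 6.8735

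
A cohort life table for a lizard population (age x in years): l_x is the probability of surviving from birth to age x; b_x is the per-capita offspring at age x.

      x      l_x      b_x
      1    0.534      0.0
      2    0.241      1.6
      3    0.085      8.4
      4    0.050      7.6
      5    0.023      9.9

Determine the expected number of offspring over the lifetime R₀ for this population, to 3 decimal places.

1.707

R₀ = Σ l_x b_x:
  age 1: 0.534 × 0.0 = 0.0000
  age 2: 0.241 × 1.6 = 0.3856
  age 3: 0.085 × 8.4 = 0.7140
  age 4: 0.050 × 7.6 = 0.3800
  age 5: 0.023 × 9.9 = 0.2277
R₀ = 0.0000 + 0.3856 + 0.7140 + 0.3800 + 0.2277 = 1.7073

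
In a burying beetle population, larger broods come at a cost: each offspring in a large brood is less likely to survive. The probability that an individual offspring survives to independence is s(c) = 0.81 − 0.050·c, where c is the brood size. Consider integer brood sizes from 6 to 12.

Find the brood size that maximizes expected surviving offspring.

Expected surviving offspring = c × s(c):
  c=6: 6 × 0.510 = 3.060
  c=7: 7 × 0.460 = 3.220
  c=8: 8 × 0.410 = 3.280
  c=9: 9 × 0.360 = 3.240
  c=10: 10 × 0.310 = 3.100
  c=11: 11 × 0.260 = 2.860
  c=12: 12 × 0.210 = 2.520
Maximum at c = 8 (3.280 surviving offspring).

8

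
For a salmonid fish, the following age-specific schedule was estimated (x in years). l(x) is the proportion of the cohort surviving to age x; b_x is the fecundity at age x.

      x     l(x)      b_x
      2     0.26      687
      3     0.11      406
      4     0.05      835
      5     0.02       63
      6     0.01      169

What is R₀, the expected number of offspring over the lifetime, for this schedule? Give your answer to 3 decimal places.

R₀ = Σ l(x) b_x:
  age 2: 0.26 × 687 = 178.6200
  age 3: 0.11 × 406 = 44.6600
  age 4: 0.05 × 835 = 41.7500
  age 5: 0.02 × 63 = 1.2600
  age 6: 0.01 × 169 = 1.6900
R₀ = 178.6200 + 44.6600 + 41.7500 + 1.2600 + 1.6900 = 267.9800

267.980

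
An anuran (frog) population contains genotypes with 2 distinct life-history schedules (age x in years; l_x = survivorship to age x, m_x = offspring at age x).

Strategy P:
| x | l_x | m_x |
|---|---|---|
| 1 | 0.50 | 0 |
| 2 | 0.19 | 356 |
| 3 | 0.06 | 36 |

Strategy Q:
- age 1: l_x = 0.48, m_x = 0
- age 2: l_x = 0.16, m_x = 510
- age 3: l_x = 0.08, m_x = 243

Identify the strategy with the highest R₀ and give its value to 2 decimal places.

101.04

Strategy P: R₀ = 0.50×0 + 0.19×356 + 0.06×36 = 69.8000
Strategy Q: R₀ = 0.48×0 + 0.16×510 + 0.08×243 = 101.0400
Highest R₀: strategy Q with 101.0400.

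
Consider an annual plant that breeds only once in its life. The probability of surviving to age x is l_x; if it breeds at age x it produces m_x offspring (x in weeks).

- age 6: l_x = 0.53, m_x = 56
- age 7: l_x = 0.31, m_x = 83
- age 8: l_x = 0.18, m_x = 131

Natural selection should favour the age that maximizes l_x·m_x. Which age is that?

6

Expected offspring if breeding at age x = l_x × m_x:
  age 6: 0.53 × 56 = 29.680
  age 7: 0.31 × 83 = 25.730
  age 8: 0.18 × 131 = 23.580
Maximum at age 6 (29.680).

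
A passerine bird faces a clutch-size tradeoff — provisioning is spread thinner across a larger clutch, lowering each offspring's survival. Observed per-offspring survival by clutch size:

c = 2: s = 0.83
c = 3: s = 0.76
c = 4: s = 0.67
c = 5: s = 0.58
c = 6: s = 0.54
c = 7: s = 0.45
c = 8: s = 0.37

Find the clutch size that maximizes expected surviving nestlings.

Expected surviving nestlings = c × s(c):
  c=2: 2 × 0.83 = 1.660
  c=3: 3 × 0.76 = 2.280
  c=4: 4 × 0.67 = 2.680
  c=5: 5 × 0.58 = 2.900
  c=6: 6 × 0.54 = 3.240
  c=7: 7 × 0.45 = 3.150
  c=8: 8 × 0.37 = 2.960
Maximum at c = 6 (3.240 surviving nestlings).

6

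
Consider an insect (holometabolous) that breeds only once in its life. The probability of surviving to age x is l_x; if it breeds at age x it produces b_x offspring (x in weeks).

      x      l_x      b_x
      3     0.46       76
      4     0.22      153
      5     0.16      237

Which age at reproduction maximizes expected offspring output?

5

Expected offspring if breeding at age x = l_x × b_x:
  age 3: 0.46 × 76 = 34.960
  age 4: 0.22 × 153 = 33.660
  age 5: 0.16 × 237 = 37.920
Maximum at age 5 (37.920).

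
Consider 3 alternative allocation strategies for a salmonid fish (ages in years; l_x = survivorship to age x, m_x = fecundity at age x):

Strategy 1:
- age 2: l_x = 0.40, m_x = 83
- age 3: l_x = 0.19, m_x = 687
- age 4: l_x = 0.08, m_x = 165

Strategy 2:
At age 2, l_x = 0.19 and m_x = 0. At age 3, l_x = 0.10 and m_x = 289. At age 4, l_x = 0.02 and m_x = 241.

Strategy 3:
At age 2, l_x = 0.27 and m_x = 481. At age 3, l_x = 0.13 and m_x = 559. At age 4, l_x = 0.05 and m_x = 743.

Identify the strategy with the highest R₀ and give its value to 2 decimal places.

239.69

Strategy 1: R₀ = 0.40×83 + 0.19×687 + 0.08×165 = 176.9300
Strategy 2: R₀ = 0.19×0 + 0.10×289 + 0.02×241 = 33.7200
Strategy 3: R₀ = 0.27×481 + 0.13×559 + 0.05×743 = 239.6900
Highest R₀: strategy 3 with 239.6900.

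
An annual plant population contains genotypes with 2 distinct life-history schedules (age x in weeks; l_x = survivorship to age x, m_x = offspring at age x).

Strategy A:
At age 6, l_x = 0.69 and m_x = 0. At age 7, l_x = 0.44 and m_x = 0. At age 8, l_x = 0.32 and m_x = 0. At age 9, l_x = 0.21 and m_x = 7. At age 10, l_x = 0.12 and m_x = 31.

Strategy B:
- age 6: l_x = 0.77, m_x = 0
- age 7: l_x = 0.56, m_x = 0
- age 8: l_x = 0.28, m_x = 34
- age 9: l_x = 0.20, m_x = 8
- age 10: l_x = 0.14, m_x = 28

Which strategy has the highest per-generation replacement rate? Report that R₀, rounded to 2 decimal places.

15.04

Strategy A: R₀ = 0.69×0 + 0.44×0 + 0.32×0 + 0.21×7 + 0.12×31 = 5.1900
Strategy B: R₀ = 0.77×0 + 0.56×0 + 0.28×34 + 0.20×8 + 0.14×28 = 15.0400
Highest R₀: strategy B with 15.0400.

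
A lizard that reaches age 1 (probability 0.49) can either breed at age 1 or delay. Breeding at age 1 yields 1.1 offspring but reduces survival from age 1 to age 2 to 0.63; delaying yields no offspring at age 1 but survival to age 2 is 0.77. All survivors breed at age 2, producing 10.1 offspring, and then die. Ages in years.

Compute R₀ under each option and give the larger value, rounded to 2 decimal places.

3.81

breed at age 1: R₀ = 0.49 × (1.1 + 0.63 × 10.1) = 0.49 × 7.4630 = 3.6569
delay to age 2: R₀ = 0.49 × (0.77 × 10.1) = 0.49 × 7.7770 = 3.8107
Higher: delay to age 2 (3.8107).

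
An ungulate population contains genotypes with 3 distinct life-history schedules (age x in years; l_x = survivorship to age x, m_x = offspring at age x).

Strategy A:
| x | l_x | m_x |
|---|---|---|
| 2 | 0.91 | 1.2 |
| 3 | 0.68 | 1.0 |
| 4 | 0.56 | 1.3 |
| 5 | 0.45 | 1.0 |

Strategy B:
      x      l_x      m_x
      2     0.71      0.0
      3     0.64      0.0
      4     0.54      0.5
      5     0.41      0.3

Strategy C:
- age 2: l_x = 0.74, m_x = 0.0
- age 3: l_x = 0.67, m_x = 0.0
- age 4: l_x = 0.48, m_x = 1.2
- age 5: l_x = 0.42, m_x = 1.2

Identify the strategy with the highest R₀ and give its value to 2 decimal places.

Strategy A: R₀ = 0.91×1.2 + 0.68×1.0 + 0.56×1.3 + 0.45×1.0 = 2.9500
Strategy B: R₀ = 0.71×0.0 + 0.64×0.0 + 0.54×0.5 + 0.41×0.3 = 0.3930
Strategy C: R₀ = 0.74×0.0 + 0.67×0.0 + 0.48×1.2 + 0.42×1.2 = 1.0800
Highest R₀: strategy A with 2.9500.

2.95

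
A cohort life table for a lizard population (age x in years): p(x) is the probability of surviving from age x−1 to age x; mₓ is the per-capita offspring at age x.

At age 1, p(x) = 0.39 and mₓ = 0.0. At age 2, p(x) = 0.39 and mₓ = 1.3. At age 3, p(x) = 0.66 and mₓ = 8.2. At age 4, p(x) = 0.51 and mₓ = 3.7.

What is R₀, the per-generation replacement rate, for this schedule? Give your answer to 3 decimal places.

Survivorship from birth: l_x = p_1·p_2·…·p_x.
  l_1 = 0.39000
  l_2 = 0.15210
  l_3 = 0.10039
  l_4 = 0.05120
R₀ = Σ l_x mₓ:
  age 1: 0.39000 × 0.0 = 0.0000
  age 2: 0.15210 × 1.3 = 0.1977
  age 3: 0.10039 × 8.2 = 0.8232
  age 4: 0.05120 × 3.7 = 0.1894
R₀ = 0.0000 + 0.1977 + 0.8232 + 0.1894 = 1.2104

1.210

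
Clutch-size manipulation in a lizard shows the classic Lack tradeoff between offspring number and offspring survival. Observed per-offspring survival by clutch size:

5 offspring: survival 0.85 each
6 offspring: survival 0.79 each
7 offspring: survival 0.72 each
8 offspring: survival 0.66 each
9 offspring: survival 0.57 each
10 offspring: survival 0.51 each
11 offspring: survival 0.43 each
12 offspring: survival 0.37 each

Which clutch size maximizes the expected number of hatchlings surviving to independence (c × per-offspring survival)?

Expected hatchlings surviving to independence = c × s(c):
  c=5: 5 × 0.85 = 4.250
  c=6: 6 × 0.79 = 4.740
  c=7: 7 × 0.72 = 5.040
  c=8: 8 × 0.66 = 5.280
  c=9: 9 × 0.57 = 5.130
  c=10: 10 × 0.51 = 5.100
  c=11: 11 × 0.43 = 4.730
  c=12: 12 × 0.37 = 4.440
Maximum at c = 8 (5.280 hatchlings surviving to independence).

8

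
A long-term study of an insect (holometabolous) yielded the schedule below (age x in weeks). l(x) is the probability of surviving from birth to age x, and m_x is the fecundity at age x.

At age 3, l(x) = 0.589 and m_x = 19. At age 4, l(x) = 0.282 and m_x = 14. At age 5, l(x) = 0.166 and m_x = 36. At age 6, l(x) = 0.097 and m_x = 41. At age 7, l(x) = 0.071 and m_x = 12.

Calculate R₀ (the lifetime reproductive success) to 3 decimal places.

25.944

R₀ = Σ l(x) m_x:
  age 3: 0.589 × 19 = 11.1910
  age 4: 0.282 × 14 = 3.9480
  age 5: 0.166 × 36 = 5.9760
  age 6: 0.097 × 41 = 3.9770
  age 7: 0.071 × 12 = 0.8520
R₀ = 11.1910 + 3.9480 + 5.9760 + 3.9770 + 0.8520 = 25.9440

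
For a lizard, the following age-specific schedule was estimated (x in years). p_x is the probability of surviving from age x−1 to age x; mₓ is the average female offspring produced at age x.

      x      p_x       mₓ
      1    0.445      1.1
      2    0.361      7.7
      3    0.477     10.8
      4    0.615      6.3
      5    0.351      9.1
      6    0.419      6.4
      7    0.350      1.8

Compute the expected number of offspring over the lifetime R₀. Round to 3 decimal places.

Survivorship from birth: l_x = p_1·p_2·…·p_x.
  l_1 = 0.44500
  l_2 = 0.16065
  l_3 = 0.07663
  l_4 = 0.04713
  l_5 = 0.01654
  l_6 = 0.00693
  l_7 = 0.00243
R₀ = Σ l_x mₓ:
  age 1: 0.44500 × 1.1 = 0.4895
  age 2: 0.16065 × 7.7 = 1.2370
  age 3: 0.07663 × 10.8 = 0.8276
  age 4: 0.04713 × 6.3 = 0.2969
  age 5: 0.01654 × 9.1 = 0.1505
  age 6: 0.00693 × 6.4 = 0.0444
  age 7: 0.00243 × 1.8 = 0.0044
R₀ = 0.4895 + 1.2370 + 0.8276 + 0.2969 + 0.1505 + 0.0444 + 0.0044 = 3.0503

3.050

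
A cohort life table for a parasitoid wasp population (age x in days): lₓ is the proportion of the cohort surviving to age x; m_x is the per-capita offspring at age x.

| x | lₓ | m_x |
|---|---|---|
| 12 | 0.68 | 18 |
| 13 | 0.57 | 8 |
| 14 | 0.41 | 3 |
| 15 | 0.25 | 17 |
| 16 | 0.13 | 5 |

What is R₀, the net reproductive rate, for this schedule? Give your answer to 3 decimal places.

22.930

R₀ = Σ lₓ m_x:
  age 12: 0.68 × 18 = 12.2400
  age 13: 0.57 × 8 = 4.5600
  age 14: 0.41 × 3 = 1.2300
  age 15: 0.25 × 17 = 4.2500
  age 16: 0.13 × 5 = 0.6500
R₀ = 12.2400 + 4.5600 + 1.2300 + 4.2500 + 0.6500 = 22.9300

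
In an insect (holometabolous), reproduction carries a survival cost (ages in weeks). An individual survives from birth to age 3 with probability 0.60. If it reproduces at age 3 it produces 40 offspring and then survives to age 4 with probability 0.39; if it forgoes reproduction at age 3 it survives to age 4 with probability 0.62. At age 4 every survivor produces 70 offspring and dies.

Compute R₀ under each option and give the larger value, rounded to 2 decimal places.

breed at age 3: R₀ = 0.60 × (40 + 0.39 × 70) = 0.60 × 67.3000 = 40.3800
delay to age 4: R₀ = 0.60 × (0.62 × 70) = 0.60 × 43.4000 = 26.0400
Higher: breed at age 3 (40.3800).

40.38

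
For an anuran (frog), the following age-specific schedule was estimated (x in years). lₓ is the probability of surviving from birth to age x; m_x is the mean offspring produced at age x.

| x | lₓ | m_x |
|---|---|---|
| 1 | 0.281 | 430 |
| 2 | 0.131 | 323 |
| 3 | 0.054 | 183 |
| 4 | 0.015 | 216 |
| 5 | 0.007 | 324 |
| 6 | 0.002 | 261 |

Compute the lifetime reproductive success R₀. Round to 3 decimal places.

179.055

R₀ = Σ lₓ m_x:
  age 1: 0.281 × 430 = 120.8300
  age 2: 0.131 × 323 = 42.3130
  age 3: 0.054 × 183 = 9.8820
  age 4: 0.015 × 216 = 3.2400
  age 5: 0.007 × 324 = 2.2680
  age 6: 0.002 × 261 = 0.5220
R₀ = 120.8300 + 42.3130 + 9.8820 + 3.2400 + 2.2680 + 0.5220 = 179.0550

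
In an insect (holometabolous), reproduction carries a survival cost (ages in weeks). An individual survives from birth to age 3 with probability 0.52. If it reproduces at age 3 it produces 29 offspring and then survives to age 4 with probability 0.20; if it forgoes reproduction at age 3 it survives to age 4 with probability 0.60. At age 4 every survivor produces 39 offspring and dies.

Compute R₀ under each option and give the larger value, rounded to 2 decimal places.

breed at age 3: R₀ = 0.52 × (29 + 0.20 × 39) = 0.52 × 36.8000 = 19.1360
delay to age 4: R₀ = 0.52 × (0.60 × 39) = 0.52 × 23.4000 = 12.1680
Higher: breed at age 3 (19.1360).

19.14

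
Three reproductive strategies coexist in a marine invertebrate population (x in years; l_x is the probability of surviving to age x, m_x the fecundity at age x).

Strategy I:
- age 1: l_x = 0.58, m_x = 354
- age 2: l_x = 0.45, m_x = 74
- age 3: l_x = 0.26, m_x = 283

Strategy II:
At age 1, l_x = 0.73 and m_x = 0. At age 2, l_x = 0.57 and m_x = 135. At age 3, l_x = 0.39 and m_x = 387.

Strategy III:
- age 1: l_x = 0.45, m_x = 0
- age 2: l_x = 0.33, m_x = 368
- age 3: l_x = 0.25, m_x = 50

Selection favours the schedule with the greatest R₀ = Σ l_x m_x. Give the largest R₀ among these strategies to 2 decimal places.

312.20

Strategy I: R₀ = 0.58×354 + 0.45×74 + 0.26×283 = 312.2000
Strategy II: R₀ = 0.73×0 + 0.57×135 + 0.39×387 = 227.8800
Strategy III: R₀ = 0.45×0 + 0.33×368 + 0.25×50 = 133.9400
Highest R₀: strategy I with 312.2000.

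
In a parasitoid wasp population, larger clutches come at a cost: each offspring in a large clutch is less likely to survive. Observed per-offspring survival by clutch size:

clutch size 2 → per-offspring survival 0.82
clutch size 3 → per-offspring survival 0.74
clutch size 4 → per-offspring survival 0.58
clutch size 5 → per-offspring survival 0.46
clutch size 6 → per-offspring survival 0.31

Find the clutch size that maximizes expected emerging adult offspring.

4

Expected emerging adult offspring = c × s(c):
  c=2: 2 × 0.82 = 1.640
  c=3: 3 × 0.74 = 2.220
  c=4: 4 × 0.58 = 2.320
  c=5: 5 × 0.46 = 2.300
  c=6: 6 × 0.31 = 1.860
Maximum at c = 4 (2.320 emerging adult offspring).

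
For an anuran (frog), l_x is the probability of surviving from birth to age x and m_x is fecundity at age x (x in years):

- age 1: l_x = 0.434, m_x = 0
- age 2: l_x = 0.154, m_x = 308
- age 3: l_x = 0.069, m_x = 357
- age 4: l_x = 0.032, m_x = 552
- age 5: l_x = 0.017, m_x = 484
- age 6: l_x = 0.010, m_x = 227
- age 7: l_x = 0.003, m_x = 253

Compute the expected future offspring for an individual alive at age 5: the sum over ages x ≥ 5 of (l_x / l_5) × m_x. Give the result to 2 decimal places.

l_5 = 0.017. Conditional survival from age 5 to x is l_x / l_5.
  x=5: (0.017/0.017) × 484 = 484.0000
  x=6: (0.010/0.017) × 227 = 133.5294
  x=7: (0.003/0.017) × 253 = 44.6471
Sum = 484.0000 + 133.5294 + 44.6471 = 662.1765

662.18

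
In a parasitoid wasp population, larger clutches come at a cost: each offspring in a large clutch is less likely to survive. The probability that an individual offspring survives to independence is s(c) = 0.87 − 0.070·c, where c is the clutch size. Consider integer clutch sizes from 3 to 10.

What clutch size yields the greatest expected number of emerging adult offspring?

6

Expected emerging adult offspring = c × s(c):
  c=3: 3 × 0.660 = 1.980
  c=4: 4 × 0.590 = 2.360
  c=5: 5 × 0.520 = 2.600
  c=6: 6 × 0.450 = 2.700
  c=7: 7 × 0.380 = 2.660
  c=8: 8 × 0.310 = 2.480
  c=9: 9 × 0.240 = 2.160
  c=10: 10 × 0.170 = 1.700
Maximum at c = 6 (2.700 emerging adult offspring).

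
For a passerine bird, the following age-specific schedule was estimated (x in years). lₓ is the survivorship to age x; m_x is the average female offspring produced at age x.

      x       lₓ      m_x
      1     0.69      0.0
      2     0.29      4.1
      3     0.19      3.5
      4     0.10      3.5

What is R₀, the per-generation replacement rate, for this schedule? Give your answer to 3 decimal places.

2.204

R₀ = Σ lₓ m_x:
  age 1: 0.69 × 0.0 = 0.0000
  age 2: 0.29 × 4.1 = 1.1890
  age 3: 0.19 × 3.5 = 0.6650
  age 4: 0.10 × 3.5 = 0.3500
R₀ = 0.0000 + 1.1890 + 0.6650 + 0.3500 = 2.2040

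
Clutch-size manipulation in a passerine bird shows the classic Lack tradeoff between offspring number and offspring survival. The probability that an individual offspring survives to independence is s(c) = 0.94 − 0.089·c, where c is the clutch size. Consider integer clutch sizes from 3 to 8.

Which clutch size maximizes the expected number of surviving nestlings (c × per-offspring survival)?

Expected surviving nestlings = c × s(c):
  c=3: 3 × 0.673 = 2.019
  c=4: 4 × 0.584 = 2.336
  c=5: 5 × 0.495 = 2.475
  c=6: 6 × 0.406 = 2.436
  c=7: 7 × 0.317 = 2.219
  c=8: 8 × 0.228 = 1.824
Maximum at c = 5 (2.475 surviving nestlings).

5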